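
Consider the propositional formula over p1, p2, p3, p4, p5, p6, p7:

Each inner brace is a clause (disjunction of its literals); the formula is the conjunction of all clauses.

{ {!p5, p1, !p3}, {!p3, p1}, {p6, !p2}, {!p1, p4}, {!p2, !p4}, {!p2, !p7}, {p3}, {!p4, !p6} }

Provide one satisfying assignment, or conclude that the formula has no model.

Unit clause (p3) forces p3 = true.
Unit clause (p1) forces p1 = true.
Unit clause (p4) forces p4 = true.
Unit clause (!p2) forces p2 = false.
Unit clause (!p6) forces p6 = false.
All clauses hold; p5, p7 can take either value.

p1 ↦ true; p2 ↦ false; p3 ↦ true; p4 ↦ true; p5 ↦ true; p6 ↦ false; p7 ↦ true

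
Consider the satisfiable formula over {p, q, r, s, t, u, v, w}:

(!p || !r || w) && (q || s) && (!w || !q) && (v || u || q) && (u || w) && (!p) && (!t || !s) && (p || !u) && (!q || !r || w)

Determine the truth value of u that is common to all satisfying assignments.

Suppose u = true.
The clause (!p) is unit, so p = false.
That conflicts with the unit clause (p).
So every satisfying assignment has u = False.

False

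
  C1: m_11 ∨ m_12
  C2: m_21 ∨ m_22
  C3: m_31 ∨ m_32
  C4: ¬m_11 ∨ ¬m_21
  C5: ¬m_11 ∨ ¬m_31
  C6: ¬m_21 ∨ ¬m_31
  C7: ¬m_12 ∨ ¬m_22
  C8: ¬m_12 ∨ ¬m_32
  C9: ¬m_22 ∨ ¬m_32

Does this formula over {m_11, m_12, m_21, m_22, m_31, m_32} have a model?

Branch on m_11: set m_11 = True.
The clause (¬m_21) is unit, so m_21 = False.
The clause (m_22) is unit, so m_22 = True.
The clause (¬m_31) is unit, so m_31 = False.
The clause (m_32) is unit, so m_32 = True.
But (¬m_32) is also a unit clause — contradiction.
That branch fails; take m_11 = False instead.
The clause (m_12) is unit, so m_12 = True.
The clause (¬m_22) is unit, so m_22 = False.
The clause (m_21) is unit, so m_21 = True.
The clause (¬m_31) is unit, so m_31 = False.
The clause (m_32) is unit, so m_32 = True.
But (¬m_32) is also a unit clause — contradiction.
Neither m_11 = True nor m_11 = False works.
No assignment satisfies every clause.

No, unsatisfiable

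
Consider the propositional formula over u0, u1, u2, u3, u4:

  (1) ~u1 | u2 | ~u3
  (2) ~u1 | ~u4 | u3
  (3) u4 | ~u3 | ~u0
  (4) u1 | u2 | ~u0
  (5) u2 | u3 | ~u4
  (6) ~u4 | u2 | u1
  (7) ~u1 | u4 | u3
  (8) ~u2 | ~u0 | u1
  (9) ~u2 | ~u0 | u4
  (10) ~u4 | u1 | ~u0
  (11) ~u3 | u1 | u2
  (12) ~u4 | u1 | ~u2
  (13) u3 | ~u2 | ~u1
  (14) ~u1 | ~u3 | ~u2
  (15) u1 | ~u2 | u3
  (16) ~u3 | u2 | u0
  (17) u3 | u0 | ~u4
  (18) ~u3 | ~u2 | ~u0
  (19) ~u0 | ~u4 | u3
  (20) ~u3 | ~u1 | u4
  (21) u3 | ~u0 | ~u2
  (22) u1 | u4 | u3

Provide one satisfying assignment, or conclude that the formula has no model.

Case u1 = 0:
Case u2 = 1:
(~u0) alone gives u0 = 0.
(~u4) alone gives u4 = 0.
(u3) alone gives u3 = 1.
This assignment satisfies each clause.

u0=0, u1=0, u2=1, u3=1, u4=0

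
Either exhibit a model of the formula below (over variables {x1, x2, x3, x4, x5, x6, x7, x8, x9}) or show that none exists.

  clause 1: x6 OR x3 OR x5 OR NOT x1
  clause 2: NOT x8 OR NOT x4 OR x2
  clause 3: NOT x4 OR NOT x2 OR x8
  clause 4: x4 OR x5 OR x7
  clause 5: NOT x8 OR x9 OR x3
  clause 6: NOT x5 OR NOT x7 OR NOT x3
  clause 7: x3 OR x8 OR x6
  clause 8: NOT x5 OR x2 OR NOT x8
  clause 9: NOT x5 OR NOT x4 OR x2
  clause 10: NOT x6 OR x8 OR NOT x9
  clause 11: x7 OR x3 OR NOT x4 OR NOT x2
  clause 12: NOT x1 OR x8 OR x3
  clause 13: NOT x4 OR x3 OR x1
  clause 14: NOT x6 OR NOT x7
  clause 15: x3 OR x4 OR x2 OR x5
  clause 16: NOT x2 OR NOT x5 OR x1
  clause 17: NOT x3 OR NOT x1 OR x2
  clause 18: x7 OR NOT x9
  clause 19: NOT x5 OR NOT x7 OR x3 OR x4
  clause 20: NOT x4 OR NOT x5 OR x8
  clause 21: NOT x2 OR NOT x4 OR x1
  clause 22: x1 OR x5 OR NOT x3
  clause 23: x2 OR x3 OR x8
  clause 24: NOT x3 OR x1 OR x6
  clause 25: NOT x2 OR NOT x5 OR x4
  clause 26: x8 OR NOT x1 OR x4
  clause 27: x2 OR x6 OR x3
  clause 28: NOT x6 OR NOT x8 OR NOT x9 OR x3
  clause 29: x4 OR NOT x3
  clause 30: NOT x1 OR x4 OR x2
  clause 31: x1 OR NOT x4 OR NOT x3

Case x6 = true:
From the singleton clause (NOT x7), x7 = false.
From the singleton clause (NOT x9), x9 = false.
Case x4 = true:
Case x8 = true:
From the singleton clause (x2), x2 = true.
From the singleton clause (x3), x3 = true.
From the singleton clause (x1), x1 = true.
Every clause is now satisfied; x5 is unconstrained.

x1 ↦ true; x2 ↦ true; x3 ↦ true; x4 ↦ true; x5 ↦ false; x6 ↦ true; x7 ↦ false; x8 ↦ true; x9 ↦ false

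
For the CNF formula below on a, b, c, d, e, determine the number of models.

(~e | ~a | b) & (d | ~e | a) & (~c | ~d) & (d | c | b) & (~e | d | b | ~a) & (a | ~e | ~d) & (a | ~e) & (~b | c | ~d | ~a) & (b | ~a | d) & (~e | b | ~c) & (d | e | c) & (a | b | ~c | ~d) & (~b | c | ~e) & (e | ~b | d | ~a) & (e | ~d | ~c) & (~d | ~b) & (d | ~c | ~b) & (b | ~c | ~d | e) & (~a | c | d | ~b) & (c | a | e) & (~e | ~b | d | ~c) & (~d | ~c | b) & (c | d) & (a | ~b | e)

2

There are 2^5 = 32 truth assignments over (a, b, c, d, e).
Split on b. With b = 1, the clauses containing b are satisfied and ~b drops from the rest; 0 of the 2^4 = 16 assignments to the other variables satisfy what remains.
With b = 0, by the same count on the reduced clause set, 2 assignments work.
(One model: a=F, b=F, c=T, d=F, e=F.)
Total: 0 + 2 = 2.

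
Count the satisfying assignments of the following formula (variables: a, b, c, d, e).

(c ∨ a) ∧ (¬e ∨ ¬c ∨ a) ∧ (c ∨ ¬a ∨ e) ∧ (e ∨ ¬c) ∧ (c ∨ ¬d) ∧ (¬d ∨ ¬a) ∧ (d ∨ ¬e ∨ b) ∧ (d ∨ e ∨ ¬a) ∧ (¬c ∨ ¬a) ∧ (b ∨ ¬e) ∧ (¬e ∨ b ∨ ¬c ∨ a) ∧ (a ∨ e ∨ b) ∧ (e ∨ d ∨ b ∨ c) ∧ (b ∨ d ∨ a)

1

There are 2^5 = 32 truth assignments over (a, b, c, d, e).
Split on a. With a = True, the clauses containing a are satisfied and ¬a drops from the rest; 1 of the 2^4 = 16 assignments to the other variables satisfy what remains.
With a = False, by the same count on the reduced clause set, 0 assignments work.
(One model: a=T, b=T, c=F, d=F, e=T.)
Total: 1 + 0 = 1.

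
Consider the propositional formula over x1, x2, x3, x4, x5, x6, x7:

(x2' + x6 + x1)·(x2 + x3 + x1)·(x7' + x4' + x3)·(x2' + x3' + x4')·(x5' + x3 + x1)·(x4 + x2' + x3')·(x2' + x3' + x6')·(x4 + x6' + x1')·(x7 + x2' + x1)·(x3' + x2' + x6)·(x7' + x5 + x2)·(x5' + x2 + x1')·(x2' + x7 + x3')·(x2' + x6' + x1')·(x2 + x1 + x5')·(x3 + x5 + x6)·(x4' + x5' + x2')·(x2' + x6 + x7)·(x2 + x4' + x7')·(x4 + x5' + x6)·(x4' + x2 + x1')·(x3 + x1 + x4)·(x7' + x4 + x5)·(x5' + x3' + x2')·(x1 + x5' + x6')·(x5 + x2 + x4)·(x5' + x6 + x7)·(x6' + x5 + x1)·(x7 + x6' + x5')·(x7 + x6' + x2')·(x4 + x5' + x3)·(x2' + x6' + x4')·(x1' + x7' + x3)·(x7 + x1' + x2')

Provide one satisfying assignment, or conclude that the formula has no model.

Try x2 = 0.
Try x3 = 1.
Try x7 = 0.
Try x5 = 0.
The clause (x4) is unit, so x4 = 1.
The clause (x1') is unit, so x1 = 0.
The clause (x6') is unit, so x6 = 0.
All clauses are satisfied.

x1 ↦ 0,  x2 ↦ 0,  x3 ↦ 1,  x4 ↦ 1,  x5 ↦ 0,  x6 ↦ 0,  x7 ↦ 0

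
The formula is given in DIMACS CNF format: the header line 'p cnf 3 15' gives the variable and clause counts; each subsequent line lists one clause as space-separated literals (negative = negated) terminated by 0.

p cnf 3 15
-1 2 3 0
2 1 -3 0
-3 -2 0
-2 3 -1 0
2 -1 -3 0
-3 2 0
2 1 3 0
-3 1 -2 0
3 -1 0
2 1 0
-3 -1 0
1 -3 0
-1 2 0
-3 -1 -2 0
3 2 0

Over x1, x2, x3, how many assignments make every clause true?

There are 2^3 = 8 truth assignments over (x1, x2, x3).
Split on x3. With x3 = True, the clauses containing x3 are satisfied and ¬x3 drops from the rest; 0 of the 2^2 = 4 assignments to the other variables satisfy what remains.
With x3 = False, by the same count on the reduced clause set, 1 assignment works.
(One model: x1=F, x2=T, x3=F.)
Total: 0 + 1 = 1.

1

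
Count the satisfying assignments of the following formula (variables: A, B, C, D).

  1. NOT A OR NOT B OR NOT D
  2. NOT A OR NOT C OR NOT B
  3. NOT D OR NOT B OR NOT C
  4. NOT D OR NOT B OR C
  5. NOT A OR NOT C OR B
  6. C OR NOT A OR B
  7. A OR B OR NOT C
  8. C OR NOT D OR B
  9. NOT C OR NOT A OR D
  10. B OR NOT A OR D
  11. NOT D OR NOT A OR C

There are 2^4 = 16 truth assignments over (A, B, C, D).
Check each against the 11 clauses (columns in the order A, B, C, D):
  F F F F  ✓ satisfies all
  F F F T  ✗ fails (C OR NOT D OR B)
  F F T F  ✗ fails (A OR B OR NOT C)
  F F T T  ✗ fails (A OR B OR NOT C)
  F T F F  ✓ satisfies all
  F T F T  ✗ fails (NOT D OR NOT B OR C)
  F T T F  ✓ satisfies all
  F T T T  ✗ fails (NOT D OR NOT B OR NOT C)
  T F F F  ✗ fails (C OR NOT A OR B)
  T F F T  ✗ fails (C OR NOT A OR B)
  T F T F  ✗ fails (NOT A OR NOT C OR B)
  T F T T  ✗ fails (NOT A OR NOT C OR B)
  T T F F  ✓ satisfies all
  T T F T  ✗ fails (NOT A OR NOT B OR NOT D)
  T T T F  ✗ fails (NOT A OR NOT C OR NOT B)
  T T T T  ✗ fails (NOT A OR NOT B OR NOT D)
4 of the 16 rows are models.

4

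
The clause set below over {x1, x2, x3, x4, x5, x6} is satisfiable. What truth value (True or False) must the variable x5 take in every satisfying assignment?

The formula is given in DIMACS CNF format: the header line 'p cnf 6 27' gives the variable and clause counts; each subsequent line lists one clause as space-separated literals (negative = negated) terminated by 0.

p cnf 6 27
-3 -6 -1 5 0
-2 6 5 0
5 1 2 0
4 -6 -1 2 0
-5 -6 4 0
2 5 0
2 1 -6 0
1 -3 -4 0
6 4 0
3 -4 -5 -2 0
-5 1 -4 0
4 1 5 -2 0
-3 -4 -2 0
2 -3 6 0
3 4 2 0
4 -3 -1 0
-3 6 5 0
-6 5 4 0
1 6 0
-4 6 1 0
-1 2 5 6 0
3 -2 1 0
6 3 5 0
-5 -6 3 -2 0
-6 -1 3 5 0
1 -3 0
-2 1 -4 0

Suppose x5 = False.
(x2) alone gives x2 = True.
(x6) alone gives x6 = True.
(x4) alone gives x4 = True.
(¬x3) alone gives x3 = False.
(x1) alone gives x1 = True.
But (¬x1) is also a unit clause — contradiction.
So every satisfying assignment has x5 = True.

True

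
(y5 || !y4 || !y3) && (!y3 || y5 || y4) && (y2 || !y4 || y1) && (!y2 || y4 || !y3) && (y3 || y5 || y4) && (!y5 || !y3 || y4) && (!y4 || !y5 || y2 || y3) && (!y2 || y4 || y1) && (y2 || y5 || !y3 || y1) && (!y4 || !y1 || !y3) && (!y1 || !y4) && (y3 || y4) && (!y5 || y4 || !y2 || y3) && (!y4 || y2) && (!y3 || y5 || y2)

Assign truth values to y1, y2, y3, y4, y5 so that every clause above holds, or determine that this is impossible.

y1: false, y2: true, y3: false, y4: true, y5: true

Case y1 = false:
Case y2 = true:
The clause (y4) is unit, so y4 = true.
Case y5 = true:
No clause remains; y3 is free.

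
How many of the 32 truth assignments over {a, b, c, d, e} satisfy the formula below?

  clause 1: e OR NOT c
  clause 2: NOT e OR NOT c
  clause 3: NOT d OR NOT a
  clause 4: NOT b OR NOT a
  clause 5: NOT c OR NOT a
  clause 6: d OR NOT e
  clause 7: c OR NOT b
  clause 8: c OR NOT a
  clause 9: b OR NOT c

3

There are 2^5 = 32 truth assignments over (a, b, c, d, e).
Split on a. With a = true, the clauses containing a are satisfied and NOT a drops from the rest; 0 of the 2^4 = 16 assignments to the other variables satisfy what remains.
With a = false, by the same count on the reduced clause set, 3 assignments work.
(One model: a=F, b=F, c=F, d=F, e=F.)
Total: 0 + 3 = 3.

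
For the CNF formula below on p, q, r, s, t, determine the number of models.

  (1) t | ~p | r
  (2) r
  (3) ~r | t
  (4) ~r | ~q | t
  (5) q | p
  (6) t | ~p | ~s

6

There are 2^5 = 32 truth assignments over (p, q, r, s, t).
Split on p. With p = 1, the clauses containing p are satisfied and ~p drops from the rest; 4 of the 2^4 = 16 assignments to the other variables satisfy what remains.
With p = 0, by the same count on the reduced clause set, 2 assignments work.
(One model: p=F, q=T, r=T, s=F, t=T.)
Total: 4 + 2 = 6.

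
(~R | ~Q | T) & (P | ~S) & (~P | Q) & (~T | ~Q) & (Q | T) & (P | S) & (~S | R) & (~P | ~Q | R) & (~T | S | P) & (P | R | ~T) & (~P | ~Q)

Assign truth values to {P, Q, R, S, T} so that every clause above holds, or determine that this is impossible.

UNSATISFIABLE

Branch on P: set P = 1.
(Q) alone gives Q = 1.
Now (~Q) is unsatisfied and unit — conflict.
So P must be the other value — set P = 0.
(~S) alone gives S = 0.
Now (S) is unsatisfied and unit — conflict.
Both values of P lead to a conflict.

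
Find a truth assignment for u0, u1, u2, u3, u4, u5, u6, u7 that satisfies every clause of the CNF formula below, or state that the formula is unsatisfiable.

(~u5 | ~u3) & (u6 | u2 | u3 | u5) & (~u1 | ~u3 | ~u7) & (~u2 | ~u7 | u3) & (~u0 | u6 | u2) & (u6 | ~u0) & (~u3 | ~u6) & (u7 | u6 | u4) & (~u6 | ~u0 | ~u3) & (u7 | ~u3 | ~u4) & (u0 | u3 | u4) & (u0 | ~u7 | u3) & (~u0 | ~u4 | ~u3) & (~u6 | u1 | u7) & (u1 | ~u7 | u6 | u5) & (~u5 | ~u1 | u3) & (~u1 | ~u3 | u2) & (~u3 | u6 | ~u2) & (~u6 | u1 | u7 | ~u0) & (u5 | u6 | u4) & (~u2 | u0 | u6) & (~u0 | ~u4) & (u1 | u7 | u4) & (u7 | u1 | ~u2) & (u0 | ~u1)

Branch on u5: set u5 = 0.
Branch on u6: set u6 = 1.
From the singleton clause (~u3), u3 = 0.
Branch on u2: set u2 = 0.
Branch on u0: set u0 = 1.
From the singleton clause (~u4), u4 = 0.
Branch on u1: set u1 = 0.
From the singleton clause (u7), u7 = 1.
Every clause now holds.

u0: 1; u1: 0; u2: 0; u3: 0; u4: 0; u5: 0; u6: 1; u7: 1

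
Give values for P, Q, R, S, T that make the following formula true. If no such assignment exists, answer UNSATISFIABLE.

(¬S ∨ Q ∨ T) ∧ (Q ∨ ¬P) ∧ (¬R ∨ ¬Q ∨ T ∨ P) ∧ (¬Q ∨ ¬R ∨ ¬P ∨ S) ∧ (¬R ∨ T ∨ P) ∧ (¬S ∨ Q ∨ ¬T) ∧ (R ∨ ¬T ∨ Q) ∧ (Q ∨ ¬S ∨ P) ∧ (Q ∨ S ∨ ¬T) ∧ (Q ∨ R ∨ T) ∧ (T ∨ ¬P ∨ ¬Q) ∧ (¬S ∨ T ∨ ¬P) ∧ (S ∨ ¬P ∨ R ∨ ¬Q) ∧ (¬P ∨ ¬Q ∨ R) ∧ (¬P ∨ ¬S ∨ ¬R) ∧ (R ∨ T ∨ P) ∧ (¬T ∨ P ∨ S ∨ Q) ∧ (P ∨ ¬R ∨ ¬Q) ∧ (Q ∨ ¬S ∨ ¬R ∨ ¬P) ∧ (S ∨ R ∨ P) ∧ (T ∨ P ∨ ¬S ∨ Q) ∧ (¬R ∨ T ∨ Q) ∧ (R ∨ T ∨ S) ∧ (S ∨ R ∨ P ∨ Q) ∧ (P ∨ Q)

Suppose Q = True.
Suppose T = True.
Suppose P = False.
From the singleton clause (¬R), R = False.
From the singleton clause (S), S = True.
Every clause now holds.

P ↦ False, Q ↦ True, R ↦ False, S ↦ True, T ↦ True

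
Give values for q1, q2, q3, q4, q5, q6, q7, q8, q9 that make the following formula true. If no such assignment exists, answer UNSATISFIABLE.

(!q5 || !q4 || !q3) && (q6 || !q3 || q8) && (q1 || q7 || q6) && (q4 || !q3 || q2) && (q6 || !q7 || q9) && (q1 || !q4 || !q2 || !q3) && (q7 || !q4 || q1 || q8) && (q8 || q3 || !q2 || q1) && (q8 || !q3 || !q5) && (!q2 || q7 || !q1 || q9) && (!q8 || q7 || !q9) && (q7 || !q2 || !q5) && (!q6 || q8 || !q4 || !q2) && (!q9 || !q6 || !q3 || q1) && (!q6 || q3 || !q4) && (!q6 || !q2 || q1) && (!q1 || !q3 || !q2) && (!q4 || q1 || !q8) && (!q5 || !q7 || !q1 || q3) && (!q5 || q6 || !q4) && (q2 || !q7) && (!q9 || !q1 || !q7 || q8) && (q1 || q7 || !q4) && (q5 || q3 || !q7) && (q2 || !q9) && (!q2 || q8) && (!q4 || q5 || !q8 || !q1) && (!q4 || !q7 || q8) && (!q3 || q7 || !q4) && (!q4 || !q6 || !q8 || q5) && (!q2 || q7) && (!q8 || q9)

Suppose q2 = false.
From the singleton clause (!q7), q7 = false.
From the singleton clause (!q9), q9 = false.
From the singleton clause (!q8), q8 = false.
Suppose q6 = false.
From the singleton clause (!q3), q3 = false.
From the singleton clause (q1), q1 = true.
Suppose q5 = false.
Every clause is now satisfied; q4 is unconstrained.

q1 ↦ true, q2 ↦ false, q3 ↦ false, q4 ↦ false, q5 ↦ false, q6 ↦ false, q7 ↦ false, q8 ↦ false, q9 ↦ false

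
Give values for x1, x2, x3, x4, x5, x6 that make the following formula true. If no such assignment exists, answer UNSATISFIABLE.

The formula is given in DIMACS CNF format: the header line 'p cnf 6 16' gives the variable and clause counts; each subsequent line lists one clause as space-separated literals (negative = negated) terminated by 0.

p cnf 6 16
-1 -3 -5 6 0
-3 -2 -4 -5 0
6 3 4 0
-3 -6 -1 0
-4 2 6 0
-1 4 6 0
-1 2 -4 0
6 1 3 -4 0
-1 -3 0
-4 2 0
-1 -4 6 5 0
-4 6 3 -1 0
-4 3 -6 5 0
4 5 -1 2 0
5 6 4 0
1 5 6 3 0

Try x1 = False.
Try x4 = False.
Try x6 = True.
Every clause is now satisfied; x2, x3, x5 are unconstrained.

x1=False; x2=True; x3=True; x4=False; x5=False; x6=True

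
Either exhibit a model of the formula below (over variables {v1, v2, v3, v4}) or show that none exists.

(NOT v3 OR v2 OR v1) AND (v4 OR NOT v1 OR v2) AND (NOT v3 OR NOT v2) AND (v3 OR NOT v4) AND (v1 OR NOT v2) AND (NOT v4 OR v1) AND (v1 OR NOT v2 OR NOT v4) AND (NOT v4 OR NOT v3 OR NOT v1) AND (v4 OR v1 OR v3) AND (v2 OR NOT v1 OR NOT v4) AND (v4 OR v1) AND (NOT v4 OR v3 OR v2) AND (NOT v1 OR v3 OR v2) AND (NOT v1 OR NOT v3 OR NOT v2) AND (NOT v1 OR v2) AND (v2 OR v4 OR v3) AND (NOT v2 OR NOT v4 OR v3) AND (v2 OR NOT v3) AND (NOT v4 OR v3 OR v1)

Try v3 = false.
Unit clause (NOT v4) forces v4 = false.
Unit clause (v1) forces v1 = true.
Unit clause (v2) forces v2 = true.
All clauses are satisfied.

v1 ↦ true,  v2 ↦ true,  v3 ↦ false,  v4 ↦ false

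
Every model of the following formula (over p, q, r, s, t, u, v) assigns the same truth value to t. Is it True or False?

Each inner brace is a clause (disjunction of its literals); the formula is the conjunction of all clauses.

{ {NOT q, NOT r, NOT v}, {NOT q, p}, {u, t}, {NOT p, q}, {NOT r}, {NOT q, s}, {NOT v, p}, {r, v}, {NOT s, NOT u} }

Suppose t = false.
The clause (u) is unit, so u = true.
The clause (NOT r) is unit, so r = false.
The clause (v) is unit, so v = true.
The clause (p) is unit, so p = true.
The clause (q) is unit, so q = true.
The clause (s) is unit, so s = true.
That conflicts with the unit clause (NOT s).
So every satisfying assignment has t = True.

True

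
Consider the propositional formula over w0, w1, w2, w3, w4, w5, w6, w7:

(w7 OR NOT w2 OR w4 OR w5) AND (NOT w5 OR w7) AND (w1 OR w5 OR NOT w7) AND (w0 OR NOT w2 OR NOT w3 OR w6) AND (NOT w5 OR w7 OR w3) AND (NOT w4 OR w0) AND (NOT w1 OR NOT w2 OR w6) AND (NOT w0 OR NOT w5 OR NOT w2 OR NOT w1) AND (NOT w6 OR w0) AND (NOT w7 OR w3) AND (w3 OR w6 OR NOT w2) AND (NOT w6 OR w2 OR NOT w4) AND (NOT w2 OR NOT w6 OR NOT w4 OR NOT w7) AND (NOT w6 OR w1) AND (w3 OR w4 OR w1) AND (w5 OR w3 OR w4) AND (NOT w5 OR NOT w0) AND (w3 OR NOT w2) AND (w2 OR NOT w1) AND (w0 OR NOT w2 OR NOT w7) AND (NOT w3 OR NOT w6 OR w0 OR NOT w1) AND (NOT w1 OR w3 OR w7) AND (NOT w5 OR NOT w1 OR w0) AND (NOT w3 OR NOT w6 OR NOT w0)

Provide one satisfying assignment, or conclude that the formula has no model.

Try w5 = false.
Try w1 = false.
(NOT w7) alone gives w7 = false.
(NOT w6) alone gives w6 = false.
Try w2 = false.
Try w4 = true.
(w0) alone gives w0 = true.
Every clause is now satisfied; w3 is unconstrained.

w0 ↦ true; w1 ↦ false; w2 ↦ false; w3 ↦ false; w4 ↦ true; w5 ↦ false; w6 ↦ false; w7 ↦ false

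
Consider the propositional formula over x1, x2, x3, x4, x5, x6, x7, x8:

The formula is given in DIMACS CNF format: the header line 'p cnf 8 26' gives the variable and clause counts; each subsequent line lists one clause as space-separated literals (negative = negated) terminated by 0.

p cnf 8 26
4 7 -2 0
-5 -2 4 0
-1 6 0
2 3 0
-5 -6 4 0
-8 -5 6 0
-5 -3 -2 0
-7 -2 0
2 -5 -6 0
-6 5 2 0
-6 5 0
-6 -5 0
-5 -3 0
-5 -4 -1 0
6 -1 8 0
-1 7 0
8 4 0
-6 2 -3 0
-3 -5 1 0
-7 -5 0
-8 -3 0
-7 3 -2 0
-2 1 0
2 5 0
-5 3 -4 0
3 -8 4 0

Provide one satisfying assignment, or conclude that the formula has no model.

UNSATISFIABLE

Case x1 = False:
From the singleton clause (¬x2), x2 = False.
From the singleton clause (x3), x3 = True.
From the singleton clause (¬x5), x5 = False.
That conflicts with the unit clause (x5).
Backtrack on x1: now try x1 = True.
From the singleton clause (x6), x6 = True.
From the singleton clause (x5), x5 = True.
That conflicts with the unit clause (¬x5).
Both values of x1 lead to a conflict.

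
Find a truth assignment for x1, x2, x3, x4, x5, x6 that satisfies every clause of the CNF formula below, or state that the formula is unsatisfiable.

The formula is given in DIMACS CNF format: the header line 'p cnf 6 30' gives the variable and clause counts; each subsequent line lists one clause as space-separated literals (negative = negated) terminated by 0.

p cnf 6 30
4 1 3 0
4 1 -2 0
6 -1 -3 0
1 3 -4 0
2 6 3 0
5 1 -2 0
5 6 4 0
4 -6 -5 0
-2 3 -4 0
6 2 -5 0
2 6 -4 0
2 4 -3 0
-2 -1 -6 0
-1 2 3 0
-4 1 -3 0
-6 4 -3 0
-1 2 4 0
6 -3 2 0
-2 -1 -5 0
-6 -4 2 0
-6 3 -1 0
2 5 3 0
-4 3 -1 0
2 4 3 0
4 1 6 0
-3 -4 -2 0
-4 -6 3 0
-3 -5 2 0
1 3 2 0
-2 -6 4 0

Try x4 = True.
Try x1 = True.
Unit clause (x3) forces x3 = True.
Unit clause (x6) forces x6 = True.
Unit clause (¬x2) forces x2 = False.
But (x2) is also a unit clause — contradiction.
So x1 must be the other value — set x1 = False.
Unit clause (x3) forces x3 = True.
But (¬x3) is also a unit clause — contradiction.
Both values of x1 lead to a conflict.
So x4 must be the other value — set x4 = False.
Try x1 = True.
Unit clause (x2) forces x2 = True.
Unit clause (¬x6) forces x6 = False.
Unit clause (¬x3) forces x3 = False.
Unit clause (x5) forces x5 = True.
But (¬x5) is also a unit clause — contradiction.
So x1 must be the other value — set x1 = False.
Unit clause (x3) forces x3 = True.
Unit clause (¬x2) forces x2 = False.
But (x2) is also a unit clause — contradiction.
Both values of x1 lead to a conflict.
Both values of x4 lead to a conflict.

UNSATISFIABLE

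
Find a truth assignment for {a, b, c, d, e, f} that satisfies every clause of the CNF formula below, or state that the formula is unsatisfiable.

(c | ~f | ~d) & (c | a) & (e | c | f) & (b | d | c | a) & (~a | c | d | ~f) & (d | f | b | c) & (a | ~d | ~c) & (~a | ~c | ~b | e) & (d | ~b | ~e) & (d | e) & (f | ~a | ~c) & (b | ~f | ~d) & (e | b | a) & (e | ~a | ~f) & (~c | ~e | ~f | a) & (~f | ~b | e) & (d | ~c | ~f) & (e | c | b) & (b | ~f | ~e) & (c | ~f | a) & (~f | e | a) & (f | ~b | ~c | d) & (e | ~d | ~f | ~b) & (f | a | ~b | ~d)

Case c = 0:
From the singleton clause (a), a = 1.
Case f = 0:
From the singleton clause (e), e = 1.
Case d = 1:
Every clause is now satisfied; b is unconstrained.

a=1,  b=1,  c=0,  d=1,  e=1,  f=0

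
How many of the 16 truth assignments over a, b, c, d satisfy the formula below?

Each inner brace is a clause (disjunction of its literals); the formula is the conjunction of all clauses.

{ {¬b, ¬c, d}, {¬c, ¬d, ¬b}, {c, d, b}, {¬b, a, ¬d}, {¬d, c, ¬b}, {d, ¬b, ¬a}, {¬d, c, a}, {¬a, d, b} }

5

There are 2^4 = 16 truth assignments over (a, b, c, d).
Check each against the 8 clauses (columns in the order a, b, c, d):
  F F F F  ✗ fails (c ∨ d ∨ b)
  F F F T  ✗ fails (¬d ∨ c ∨ a)
  F F T F  ✓ satisfies all
  F F T T  ✓ satisfies all
  F T F F  ✓ satisfies all
  F T F T  ✗ fails (¬b ∨ a ∨ ¬d)
  F T T F  ✗ fails (¬b ∨ ¬c ∨ d)
  F T T T  ✗ fails (¬c ∨ ¬d ∨ ¬b)
  T F F F  ✗ fails (c ∨ d ∨ b)
  T F F T  ✓ satisfies all
  T F T F  ✗ fails (¬a ∨ d ∨ b)
  T F T T  ✓ satisfies all
  T T F F  ✗ fails (d ∨ ¬b ∨ ¬a)
  T T F T  ✗ fails (¬d ∨ c ∨ ¬b)
  T T T F  ✗ fails (¬b ∨ ¬c ∨ d)
  T T T T  ✗ fails (¬c ∨ ¬d ∨ ¬b)
5 of the 16 rows are models.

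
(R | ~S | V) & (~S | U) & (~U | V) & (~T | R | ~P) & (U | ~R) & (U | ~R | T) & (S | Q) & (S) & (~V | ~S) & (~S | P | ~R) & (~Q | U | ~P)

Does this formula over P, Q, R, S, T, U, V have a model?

The clause (S) is unit, so S = 1.
The clause (U) is unit, so U = 1.
The clause (V) is unit, so V = 1.
That conflicts with the unit clause (~V).
No assignment satisfies every clause.

Unsatisfiable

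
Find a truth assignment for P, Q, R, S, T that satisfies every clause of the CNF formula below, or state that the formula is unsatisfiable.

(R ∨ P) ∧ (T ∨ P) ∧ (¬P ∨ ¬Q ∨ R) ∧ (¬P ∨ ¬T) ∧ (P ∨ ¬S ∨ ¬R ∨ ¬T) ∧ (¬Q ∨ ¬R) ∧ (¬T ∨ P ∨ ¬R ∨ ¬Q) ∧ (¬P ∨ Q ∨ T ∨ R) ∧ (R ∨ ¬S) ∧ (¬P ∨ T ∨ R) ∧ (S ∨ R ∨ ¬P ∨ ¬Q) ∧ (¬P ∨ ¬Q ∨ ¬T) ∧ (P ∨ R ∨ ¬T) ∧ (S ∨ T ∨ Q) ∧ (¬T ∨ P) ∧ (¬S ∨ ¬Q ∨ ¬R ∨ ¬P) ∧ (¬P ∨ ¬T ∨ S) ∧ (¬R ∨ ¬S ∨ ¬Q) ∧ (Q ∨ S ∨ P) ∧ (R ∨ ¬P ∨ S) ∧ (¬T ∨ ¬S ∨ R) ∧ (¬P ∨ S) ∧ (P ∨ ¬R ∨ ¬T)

Try R = True.
(¬Q) alone gives Q = False.
Try T = False.
(P) alone gives P = True.
(S) alone gives S = True.
All clauses are satisfied.

P: True; Q: False; R: True; S: True; T: False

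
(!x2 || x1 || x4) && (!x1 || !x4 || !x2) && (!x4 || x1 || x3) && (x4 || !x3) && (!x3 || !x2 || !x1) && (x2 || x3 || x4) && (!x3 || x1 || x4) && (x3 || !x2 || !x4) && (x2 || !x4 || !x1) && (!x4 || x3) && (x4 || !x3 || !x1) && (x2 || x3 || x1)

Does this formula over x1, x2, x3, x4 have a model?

Case x4 = true:
From the singleton clause (x3), x3 = true.
Case x1 = false:
No clause remains; x2 is free.
A satisfying assignment: x1=false; x2=false; x3=true; x4=true.

Yes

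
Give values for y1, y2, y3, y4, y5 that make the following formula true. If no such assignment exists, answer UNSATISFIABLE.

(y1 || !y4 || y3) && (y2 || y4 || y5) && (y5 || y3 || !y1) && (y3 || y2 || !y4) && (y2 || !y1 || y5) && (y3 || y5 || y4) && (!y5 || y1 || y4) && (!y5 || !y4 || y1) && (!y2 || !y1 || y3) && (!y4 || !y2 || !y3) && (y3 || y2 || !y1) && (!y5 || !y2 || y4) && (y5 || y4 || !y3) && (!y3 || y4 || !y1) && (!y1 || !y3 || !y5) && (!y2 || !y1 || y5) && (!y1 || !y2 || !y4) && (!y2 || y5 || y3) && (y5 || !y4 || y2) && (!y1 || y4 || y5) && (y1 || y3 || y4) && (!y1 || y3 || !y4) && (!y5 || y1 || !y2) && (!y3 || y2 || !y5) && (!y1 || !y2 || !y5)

UNSATISFIABLE

Branch on y1: set y1 = true.
Branch on y5: set y5 = true.
Unit clause (!y3) forces y3 = false.
Unit clause (!y2) forces y2 = false.
Now (y2) is unsatisfied and unit — conflict.
Undo y5 and try y5 = false.
Unit clause (y3) forces y3 = true.
Unit clause (y2) forces y2 = true.
Now (!y2) is unsatisfied and unit — conflict.
Neither y5 = true nor y5 = false works.
Undo y1 and try y1 = false.
Branch on y4: set y4 = false.
Unit clause (!y5) forces y5 = false.
Unit clause (y2) forces y2 = true.
Unit clause (y3) forces y3 = true.
Now (!y3) is unsatisfied and unit — conflict.
Undo y4 and try y4 = true.
Unit clause (y3) forces y3 = true.
Unit clause (!y5) forces y5 = false.
Unit clause (!y2) forces y2 = false.
Now (y2) is unsatisfied and unit — conflict.
Neither y4 = true nor y4 = false works.
Neither y1 = true nor y1 = false works.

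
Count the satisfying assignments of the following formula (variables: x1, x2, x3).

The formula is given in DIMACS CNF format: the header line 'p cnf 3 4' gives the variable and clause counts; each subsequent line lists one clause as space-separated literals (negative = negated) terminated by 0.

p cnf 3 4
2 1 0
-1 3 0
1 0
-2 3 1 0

There are 2^3 = 8 truth assignments over (x1, x2, x3).
Check each against the 4 clauses (columns in the order x1, x2, x3):
  F F F  ✗ fails (x2 ∨ x1)
  F F T  ✗ fails (x2 ∨ x1)
  F T F  ✗ fails (x1)
  F T T  ✗ fails (x1)
  T F F  ✗ fails (¬x1 ∨ x3)
  T F T  ✓ satisfies all
  T T F  ✗ fails (¬x1 ∨ x3)
  T T T  ✓ satisfies all
2 of the 8 rows are models.

2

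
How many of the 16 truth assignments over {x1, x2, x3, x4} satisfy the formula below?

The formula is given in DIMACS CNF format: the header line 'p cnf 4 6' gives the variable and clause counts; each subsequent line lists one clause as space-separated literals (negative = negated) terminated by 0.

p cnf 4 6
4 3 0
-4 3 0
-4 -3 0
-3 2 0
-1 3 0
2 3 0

2

There are 2^4 = 16 truth assignments over (x1, x2, x3, x4).
Check each against the 6 clauses (columns in the order x1, x2, x3, x4):
  F F F F  ✗ fails (x4 ∨ x3)
  F F F T  ✗ fails (¬x4 ∨ x3)
  F F T F  ✗ fails (¬x3 ∨ x2)
  F F T T  ✗ fails (¬x4 ∨ ¬x3)
  F T F F  ✗ fails (x4 ∨ x3)
  F T F T  ✗ fails (¬x4 ∨ x3)
  F T T F  ✓ satisfies all
  F T T T  ✗ fails (¬x4 ∨ ¬x3)
  T F F F  ✗ fails (x4 ∨ x3)
  T F F T  ✗ fails (¬x4 ∨ x3)
  T F T F  ✗ fails (¬x3 ∨ x2)
  T F T T  ✗ fails (¬x4 ∨ ¬x3)
  T T F F  ✗ fails (x4 ∨ x3)
  T T F T  ✗ fails (¬x4 ∨ x3)
  T T T F  ✓ satisfies all
  T T T T  ✗ fails (¬x4 ∨ ¬x3)
2 of the 16 rows are models.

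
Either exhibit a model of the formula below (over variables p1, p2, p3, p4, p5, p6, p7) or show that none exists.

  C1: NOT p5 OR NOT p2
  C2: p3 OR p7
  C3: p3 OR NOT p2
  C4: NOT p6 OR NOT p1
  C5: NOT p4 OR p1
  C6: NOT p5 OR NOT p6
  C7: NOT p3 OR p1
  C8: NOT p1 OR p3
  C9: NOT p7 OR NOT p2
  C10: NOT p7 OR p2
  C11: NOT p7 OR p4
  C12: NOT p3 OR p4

Case p5 = false:
Case p3 = true:
The clause (p1) is unit, so p1 = true.
The clause (NOT p6) is unit, so p6 = false.
The clause (p4) is unit, so p4 = true.
Case p7 = false:
All clauses hold; p2 can take either value.

p1: true,  p2: true,  p3: true,  p4: true,  p5: false,  p6: false,  p7: false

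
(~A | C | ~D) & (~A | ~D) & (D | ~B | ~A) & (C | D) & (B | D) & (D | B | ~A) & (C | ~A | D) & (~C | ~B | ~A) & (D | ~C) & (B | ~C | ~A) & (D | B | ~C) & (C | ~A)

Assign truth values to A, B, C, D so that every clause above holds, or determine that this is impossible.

A: 0, B: 1, C: 1, D: 1

Branch on A: set A = 0.
Branch on C: set C = 1.
The clause (D) is unit, so D = 1.
Every clause is now satisfied; B is unconstrained.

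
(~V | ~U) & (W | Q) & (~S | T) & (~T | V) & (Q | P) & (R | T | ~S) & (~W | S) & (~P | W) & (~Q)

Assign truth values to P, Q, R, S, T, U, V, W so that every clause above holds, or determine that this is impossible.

Unit clause (~Q) forces Q = 0.
Unit clause (W) forces W = 1.
Unit clause (P) forces P = 1.
Unit clause (S) forces S = 1.
Unit clause (T) forces T = 1.
Unit clause (V) forces V = 1.
Unit clause (~U) forces U = 0.
No clause remains; R is free.

P ↦ 1,  Q ↦ 0,  R ↦ 1,  S ↦ 1,  T ↦ 1,  U ↦ 0,  V ↦ 1,  W ↦ 1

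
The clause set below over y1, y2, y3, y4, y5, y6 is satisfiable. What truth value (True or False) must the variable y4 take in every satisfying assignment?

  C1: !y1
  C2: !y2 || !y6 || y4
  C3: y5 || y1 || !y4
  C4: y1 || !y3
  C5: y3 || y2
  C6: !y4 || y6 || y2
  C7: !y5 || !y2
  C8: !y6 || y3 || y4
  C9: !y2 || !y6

False

Suppose y4 = true.
The clause (!y1) is unit, so y1 = false.
The clause (y5) is unit, so y5 = true.
The clause (!y3) is unit, so y3 = false.
The clause (y2) is unit, so y2 = true.
Now (!y2) is unsatisfied and unit — conflict.
So every satisfying assignment has y4 = False.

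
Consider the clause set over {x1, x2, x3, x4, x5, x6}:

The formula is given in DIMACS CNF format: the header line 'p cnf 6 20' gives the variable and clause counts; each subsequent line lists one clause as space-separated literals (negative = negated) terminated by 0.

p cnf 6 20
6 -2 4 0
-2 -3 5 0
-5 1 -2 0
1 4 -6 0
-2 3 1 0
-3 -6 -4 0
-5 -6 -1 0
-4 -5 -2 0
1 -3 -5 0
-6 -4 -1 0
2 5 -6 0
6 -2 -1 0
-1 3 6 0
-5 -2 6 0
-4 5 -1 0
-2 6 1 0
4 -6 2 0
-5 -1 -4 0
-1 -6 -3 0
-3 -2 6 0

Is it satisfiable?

Yes

Branch on x6: set x6 = False.
Branch on x2: set x2 = False.
Branch on x1: set x1 = False.
Branch on x3: set x3 = True.
Unit clause (¬x5) forces x5 = False.
All clauses hold; x4 can take either value.
A satisfying assignment: x1=False,  x2=False,  x3=True,  x4=True,  x5=False,  x6=False.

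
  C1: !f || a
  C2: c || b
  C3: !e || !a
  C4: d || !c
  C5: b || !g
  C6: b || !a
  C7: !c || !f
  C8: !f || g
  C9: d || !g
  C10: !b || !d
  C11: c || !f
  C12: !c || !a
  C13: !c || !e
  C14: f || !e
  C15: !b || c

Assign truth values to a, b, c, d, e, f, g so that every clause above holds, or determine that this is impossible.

Suppose f = false.
Unit clause (!e) forces e = false.
Suppose c = true.
Unit clause (d) forces d = true.
Unit clause (!b) forces b = false.
Unit clause (!g) forces g = false.
Unit clause (!a) forces a = false.
This assignment satisfies each clause.

a ↦ false; b ↦ false; c ↦ true; d ↦ true; e ↦ false; f ↦ false; g ↦ false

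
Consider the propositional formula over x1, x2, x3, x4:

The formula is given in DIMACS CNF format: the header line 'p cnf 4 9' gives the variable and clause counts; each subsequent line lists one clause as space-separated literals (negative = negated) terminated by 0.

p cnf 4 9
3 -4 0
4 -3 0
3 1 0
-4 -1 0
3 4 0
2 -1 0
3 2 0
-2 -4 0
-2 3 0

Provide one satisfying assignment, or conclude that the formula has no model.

x1: False, x2: False, x3: True, x4: True

Case x3 = True:
(x4) alone gives x4 = True.
(¬x1) alone gives x1 = False.
(¬x2) alone gives x2 = False.
Every clause now holds.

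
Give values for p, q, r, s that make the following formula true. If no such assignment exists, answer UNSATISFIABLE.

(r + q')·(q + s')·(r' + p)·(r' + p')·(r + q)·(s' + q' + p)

Suppose r = 1.
The clause (p) is unit, so p = 1.
Now (p') is unsatisfied and unit — conflict.
That branch fails; take r = 0 instead.
The clause (q') is unit, so q = 0.
Now (q) is unsatisfied and unit — conflict.
Both values of r lead to a conflict.

UNSATISFIABLE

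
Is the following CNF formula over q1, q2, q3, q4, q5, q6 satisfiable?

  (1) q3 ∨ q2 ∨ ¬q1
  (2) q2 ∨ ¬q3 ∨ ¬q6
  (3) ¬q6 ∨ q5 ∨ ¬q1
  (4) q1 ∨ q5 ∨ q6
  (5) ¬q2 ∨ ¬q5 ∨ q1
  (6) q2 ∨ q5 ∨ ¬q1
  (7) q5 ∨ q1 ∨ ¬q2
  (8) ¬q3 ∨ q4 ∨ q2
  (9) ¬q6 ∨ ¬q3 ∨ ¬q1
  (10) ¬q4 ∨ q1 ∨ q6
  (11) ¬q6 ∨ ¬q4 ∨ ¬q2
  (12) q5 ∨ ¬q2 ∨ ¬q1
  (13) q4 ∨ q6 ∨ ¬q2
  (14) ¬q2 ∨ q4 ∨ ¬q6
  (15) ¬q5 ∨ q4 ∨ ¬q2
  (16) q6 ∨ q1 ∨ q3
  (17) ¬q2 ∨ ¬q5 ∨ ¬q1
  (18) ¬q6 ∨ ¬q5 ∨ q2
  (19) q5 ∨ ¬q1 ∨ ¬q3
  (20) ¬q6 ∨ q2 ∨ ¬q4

Yes

Case q3 = False:
Case q2 = False:
The clause (¬q1) is unit, so q1 = False.
The clause (q6) is unit, so q6 = True.
The clause (¬q5) is unit, so q5 = False.
The clause (¬q4) is unit, so q4 = False.
Every clause now holds.
A satisfying assignment: q1 ↦ False,  q2 ↦ False,  q3 ↦ False,  q4 ↦ False,  q5 ↦ False,  q6 ↦ True.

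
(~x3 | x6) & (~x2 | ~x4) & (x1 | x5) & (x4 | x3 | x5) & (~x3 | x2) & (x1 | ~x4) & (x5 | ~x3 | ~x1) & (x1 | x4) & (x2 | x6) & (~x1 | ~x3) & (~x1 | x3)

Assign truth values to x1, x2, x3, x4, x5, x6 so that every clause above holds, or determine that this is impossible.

Branch on x3: set x3 = 0.
Unit clause (~x1) forces x1 = 0.
Unit clause (x5) forces x5 = 1.
Unit clause (~x4) forces x4 = 0.
Now (x4) is unsatisfied and unit — conflict.
Undo x3 and try x3 = 1.
Unit clause (x6) forces x6 = 1.
Unit clause (x2) forces x2 = 1.
Unit clause (~x4) forces x4 = 0.
Unit clause (x1) forces x1 = 1.
Now (~x1) is unsatisfied and unit — conflict.
Both values of x3 lead to a conflict.

UNSATISFIABLE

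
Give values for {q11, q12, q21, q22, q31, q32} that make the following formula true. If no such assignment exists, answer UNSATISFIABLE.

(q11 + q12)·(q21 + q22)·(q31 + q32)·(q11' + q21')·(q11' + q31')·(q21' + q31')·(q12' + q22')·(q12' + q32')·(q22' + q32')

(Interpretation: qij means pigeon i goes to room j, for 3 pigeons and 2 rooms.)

Try q11 = 1.
(q21') alone gives q21 = 0.
(q22) alone gives q22 = 1.
(q31') alone gives q31 = 0.
(q32) alone gives q32 = 1.
But (q32') is also a unit clause — contradiction.
Backtrack on q11: now try q11 = 0.
(q12) alone gives q12 = 1.
(q22') alone gives q22 = 0.
(q21) alone gives q21 = 1.
(q31') alone gives q31 = 0.
(q32) alone gives q32 = 1.
But (q32') is also a unit clause — contradiction.
Neither q11 = 1 nor q11 = 0 works.

UNSATISFIABLE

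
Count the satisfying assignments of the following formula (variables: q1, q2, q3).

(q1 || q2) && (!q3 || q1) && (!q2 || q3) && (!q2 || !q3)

2

There are 2^3 = 8 truth assignments over (q1, q2, q3).
Check each against the 4 clauses (columns in the order q1, q2, q3):
  F F F  ✗ fails (q1 || q2)
  F F T  ✗ fails (q1 || q2)
  F T F  ✗ fails (!q2 || q3)
  F T T  ✗ fails (!q3 || q1)
  T F F  ✓ satisfies all
  T F T  ✓ satisfies all
  T T F  ✗ fails (!q2 || q3)
  T T T  ✗ fails (!q2 || !q3)
2 of the 8 rows are models.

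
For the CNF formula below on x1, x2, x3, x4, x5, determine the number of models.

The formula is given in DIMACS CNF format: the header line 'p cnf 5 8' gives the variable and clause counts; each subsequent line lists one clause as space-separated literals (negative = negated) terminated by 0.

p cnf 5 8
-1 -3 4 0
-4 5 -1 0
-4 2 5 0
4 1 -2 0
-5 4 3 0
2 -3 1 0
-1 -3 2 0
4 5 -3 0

11

There are 2^5 = 32 truth assignments over (x1, x2, x3, x4, x5).
Split on x2. With x2 = True, the clauses containing x2 are satisfied and ¬x2 drops from the rest; 7 of the 2^4 = 16 assignments to the other variables satisfy what remains.
With x2 = False, by the same count on the reduced clause set, 4 assignments work.
Total: 7 + 4 = 11.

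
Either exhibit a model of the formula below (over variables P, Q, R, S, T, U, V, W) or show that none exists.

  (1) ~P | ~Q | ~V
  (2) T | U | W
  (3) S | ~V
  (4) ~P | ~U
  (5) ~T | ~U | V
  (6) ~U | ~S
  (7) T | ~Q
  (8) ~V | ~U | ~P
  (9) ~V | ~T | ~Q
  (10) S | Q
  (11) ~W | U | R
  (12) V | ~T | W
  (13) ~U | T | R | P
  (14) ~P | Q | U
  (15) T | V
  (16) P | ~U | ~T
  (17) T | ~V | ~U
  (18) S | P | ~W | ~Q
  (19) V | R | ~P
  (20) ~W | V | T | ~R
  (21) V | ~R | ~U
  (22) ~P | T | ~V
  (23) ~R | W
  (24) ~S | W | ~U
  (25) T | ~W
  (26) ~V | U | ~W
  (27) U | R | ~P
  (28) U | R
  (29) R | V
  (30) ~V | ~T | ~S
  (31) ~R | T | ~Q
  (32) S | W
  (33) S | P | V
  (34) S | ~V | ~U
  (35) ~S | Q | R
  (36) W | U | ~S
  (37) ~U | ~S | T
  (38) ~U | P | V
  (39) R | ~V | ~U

Suppose S = 1.
Unit clause (~U) forces U = 0.
Unit clause (R) forces R = 1.
Unit clause (W) forces W = 1.
Unit clause (T) forces T = 1.
Unit clause (~V) forces V = 0.
Suppose P = 0.
No clause remains; Q is free.

P ↦ 0,  Q ↦ 1,  R ↦ 1,  S ↦ 1,  T ↦ 1,  U ↦ 0,  V ↦ 0,  W ↦ 1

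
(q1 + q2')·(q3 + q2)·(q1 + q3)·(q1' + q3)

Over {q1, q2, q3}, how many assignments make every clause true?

3

There are 2^3 = 8 truth assignments over (q1, q2, q3).
Check each against the 4 clauses (columns in the order q1, q2, q3):
  F F F  ✗ fails (q3 + q2)
  F F T  ✓ satisfies all
  F T F  ✗ fails (q1 + q2')
  F T T  ✗ fails (q1 + q2')
  T F F  ✗ fails (q3 + q2)
  T F T  ✓ satisfies all
  T T F  ✗ fails (q1' + q3)
  T T T  ✓ satisfies all
3 of the 8 rows are models.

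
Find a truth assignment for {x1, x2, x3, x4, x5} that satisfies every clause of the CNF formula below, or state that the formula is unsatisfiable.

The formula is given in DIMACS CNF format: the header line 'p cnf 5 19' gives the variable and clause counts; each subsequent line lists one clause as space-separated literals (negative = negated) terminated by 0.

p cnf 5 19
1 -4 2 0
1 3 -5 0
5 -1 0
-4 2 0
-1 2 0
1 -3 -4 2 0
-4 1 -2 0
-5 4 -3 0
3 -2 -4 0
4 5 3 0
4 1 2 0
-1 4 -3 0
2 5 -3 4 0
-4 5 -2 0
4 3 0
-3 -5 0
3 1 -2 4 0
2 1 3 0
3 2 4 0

Suppose x5 = False.
From the singleton clause (¬x1), x1 = False.
Suppose x4 = False.
From the singleton clause (x3), x3 = True.
From the singleton clause (x2), x2 = True.
Every clause now holds.

x1: False; x2: True; x3: True; x4: False; x5: False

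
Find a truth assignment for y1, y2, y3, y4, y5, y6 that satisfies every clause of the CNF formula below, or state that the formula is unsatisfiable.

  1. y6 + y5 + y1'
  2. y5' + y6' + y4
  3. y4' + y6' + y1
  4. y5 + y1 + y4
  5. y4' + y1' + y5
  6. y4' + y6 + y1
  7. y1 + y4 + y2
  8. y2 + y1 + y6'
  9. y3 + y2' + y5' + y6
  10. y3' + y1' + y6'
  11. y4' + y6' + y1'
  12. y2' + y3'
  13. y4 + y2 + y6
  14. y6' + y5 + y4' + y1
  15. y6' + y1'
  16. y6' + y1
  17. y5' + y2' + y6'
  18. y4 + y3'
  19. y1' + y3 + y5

y1: 1; y2: 0; y3: 1; y4: 1; y5: 1; y6: 0

Suppose y2 = 0.
Suppose y1 = 1.
Unit clause (y6') forces y6 = 0.
Unit clause (y5) forces y5 = 1.
Unit clause (y4) forces y4 = 1.
No clause remains; y3 is free.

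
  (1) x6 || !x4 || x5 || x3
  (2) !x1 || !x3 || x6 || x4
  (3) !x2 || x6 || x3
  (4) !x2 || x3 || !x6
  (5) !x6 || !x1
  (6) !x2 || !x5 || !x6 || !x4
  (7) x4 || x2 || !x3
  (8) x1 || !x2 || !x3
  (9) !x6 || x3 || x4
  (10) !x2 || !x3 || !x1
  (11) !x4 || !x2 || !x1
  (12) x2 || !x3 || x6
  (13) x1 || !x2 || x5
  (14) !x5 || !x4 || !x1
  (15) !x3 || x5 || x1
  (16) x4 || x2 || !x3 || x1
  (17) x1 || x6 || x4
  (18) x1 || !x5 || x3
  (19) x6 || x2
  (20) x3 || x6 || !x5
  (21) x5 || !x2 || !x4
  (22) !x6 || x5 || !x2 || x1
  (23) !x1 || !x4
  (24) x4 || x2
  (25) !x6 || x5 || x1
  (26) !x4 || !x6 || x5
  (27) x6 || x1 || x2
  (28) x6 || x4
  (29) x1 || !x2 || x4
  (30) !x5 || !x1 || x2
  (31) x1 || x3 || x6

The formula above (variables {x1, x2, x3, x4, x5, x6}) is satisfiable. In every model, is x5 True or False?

True

Suppose x5 = false.
Branch on x6: set x6 = false.
(x2) alone gives x2 = true.
(x3) alone gives x3 = true.
(x1) alone gives x1 = true.
Now (!x1) is unsatisfied and unit — conflict.
So x6 must be the other value — set x6 = true.
(!x1) alone gives x1 = false.
Now (x1) is unsatisfied and unit — conflict.
Both values of x6 lead to a conflict.
So every satisfying assignment has x5 = True.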